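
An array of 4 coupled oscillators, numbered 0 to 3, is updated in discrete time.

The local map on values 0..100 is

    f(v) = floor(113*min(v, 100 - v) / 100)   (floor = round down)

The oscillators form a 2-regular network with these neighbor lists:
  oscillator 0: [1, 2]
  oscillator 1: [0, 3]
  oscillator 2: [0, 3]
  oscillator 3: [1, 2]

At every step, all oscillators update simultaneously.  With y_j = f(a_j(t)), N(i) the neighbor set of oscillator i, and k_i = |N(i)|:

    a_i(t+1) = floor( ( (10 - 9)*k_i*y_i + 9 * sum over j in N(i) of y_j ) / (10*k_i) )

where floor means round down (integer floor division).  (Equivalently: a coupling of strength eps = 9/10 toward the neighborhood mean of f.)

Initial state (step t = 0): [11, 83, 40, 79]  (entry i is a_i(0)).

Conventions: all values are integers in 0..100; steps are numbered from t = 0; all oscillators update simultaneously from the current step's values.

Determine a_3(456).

Answer: a_3(456) = 56
Key observation: The state at step 14, [55, 55, 55, 55], reappears at step 18: the system is in a cycle of period 4 from step 14 on.  Therefore the state at step 456 equals the state at step 14 + ((456 - 14) mod 4) = 16, which is [56, 56, 56, 56].

Derivation:
t=0: [11, 83, 40, 79]
t=1: [30, 17, 20, 31]
t=2: [21, 32, 32, 21]
t=3: [34, 24, 24, 34]
t=4: [28, 36, 36, 28]
t=5: [39, 31, 31, 39]
t=6: [35, 43, 43, 35]
t=7: [47, 39, 39, 47]
t=8: [44, 52, 52, 44]
t=9: [53, 49, 49, 53]
t=10: [54, 53, 53, 54]
t=11: [52, 51, 51, 52]
t=12: [54, 54, 54, 54]
t=13: [51, 51, 51, 51]
t=14: [55, 55, 55, 55]
t=15: [50, 50, 50, 50]
t=16: [56, 56, 56, 56]
t=17: [49, 49, 49, 49]
t=18: [55, 55, 55, 55]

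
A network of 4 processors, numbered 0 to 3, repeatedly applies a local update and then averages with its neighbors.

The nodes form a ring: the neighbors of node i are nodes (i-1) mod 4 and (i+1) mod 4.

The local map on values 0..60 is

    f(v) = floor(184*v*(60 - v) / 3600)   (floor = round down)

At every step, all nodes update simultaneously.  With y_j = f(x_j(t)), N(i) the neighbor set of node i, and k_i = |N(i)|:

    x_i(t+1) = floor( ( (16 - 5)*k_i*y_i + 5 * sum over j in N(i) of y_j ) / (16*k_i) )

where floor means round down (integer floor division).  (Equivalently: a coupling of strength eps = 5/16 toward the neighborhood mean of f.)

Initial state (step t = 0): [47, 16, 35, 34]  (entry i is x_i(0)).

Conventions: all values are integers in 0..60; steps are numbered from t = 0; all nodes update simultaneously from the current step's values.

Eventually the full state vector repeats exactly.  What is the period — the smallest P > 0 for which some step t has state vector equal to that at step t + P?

Answer: 2
Key observation: The state at step 7, [39, 39, 39, 39], reappears at step 9 — and no state repeats earlier — so the cycle the system enters has period 2.

Derivation:
t=0: [47, 16, 35, 34]
t=1: [33, 35, 42, 42]
t=2: [43, 43, 38, 39]
t=3: [37, 37, 41, 40]
t=4: [42, 42, 39, 40]
t=5: [38, 38, 40, 39]
t=6: [41, 41, 40, 41]
t=7: [39, 39, 39, 39]
t=8: [41, 41, 41, 41]
t=9: [39, 39, 39, 39]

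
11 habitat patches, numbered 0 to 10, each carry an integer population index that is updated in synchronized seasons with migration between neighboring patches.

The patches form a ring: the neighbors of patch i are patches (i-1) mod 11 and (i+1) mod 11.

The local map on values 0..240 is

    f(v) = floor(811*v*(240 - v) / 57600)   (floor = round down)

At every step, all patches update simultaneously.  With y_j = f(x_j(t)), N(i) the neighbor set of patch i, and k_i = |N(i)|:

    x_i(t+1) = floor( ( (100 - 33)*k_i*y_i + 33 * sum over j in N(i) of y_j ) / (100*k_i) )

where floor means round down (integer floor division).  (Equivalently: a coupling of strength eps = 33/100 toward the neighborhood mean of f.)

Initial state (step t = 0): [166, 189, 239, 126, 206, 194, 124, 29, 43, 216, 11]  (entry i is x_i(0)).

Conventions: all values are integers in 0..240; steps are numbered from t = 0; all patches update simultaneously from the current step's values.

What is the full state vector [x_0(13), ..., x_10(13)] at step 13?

Simulating step by step:
t=0: [166, 189, 239, 126, 206, 194, 124, 29, 43, 216, 11]
t=1: [143, 119, 57, 152, 119, 133, 170, 110, 105, 73, 63]
t=2: [189, 191, 162, 183, 199, 194, 178, 195, 194, 173, 165]
t=3: [140, 139, 164, 145, 121, 128, 144, 128, 130, 158, 165]
t=4: [193, 193, 181, 191, 200, 200, 196, 199, 197, 183, 179]
t=5: [131, 130, 143, 131, 115, 113, 118, 115, 122, 142, 147]
t=6: [199, 200, 196, 200, 201, 202, 202, 202, 200, 195, 193]
t=7: [115, 113, 118, 113, 110, 108, 108, 108, 113, 121, 124]
t=8: [202, 202, 202, 201, 201, 200, 200, 200, 201, 202, 202]
t=9: [108, 108, 108, 109, 110, 111, 112, 111, 110, 108, 108]
t=10: [200, 200, 200, 200, 201, 201, 201, 201, 200, 200, 200]
t=11: [112, 112, 112, 111, 110, 110, 110, 110, 111, 112, 112]
t=12: [201, 201, 201, 201, 201, 201, 201, 201, 201, 201, 201]
t=13: [110, 110, 110, 110, 110, 110, 110, 110, 110, 110, 110]

Answer: [110, 110, 110, 110, 110, 110, 110, 110, 110, 110, 110]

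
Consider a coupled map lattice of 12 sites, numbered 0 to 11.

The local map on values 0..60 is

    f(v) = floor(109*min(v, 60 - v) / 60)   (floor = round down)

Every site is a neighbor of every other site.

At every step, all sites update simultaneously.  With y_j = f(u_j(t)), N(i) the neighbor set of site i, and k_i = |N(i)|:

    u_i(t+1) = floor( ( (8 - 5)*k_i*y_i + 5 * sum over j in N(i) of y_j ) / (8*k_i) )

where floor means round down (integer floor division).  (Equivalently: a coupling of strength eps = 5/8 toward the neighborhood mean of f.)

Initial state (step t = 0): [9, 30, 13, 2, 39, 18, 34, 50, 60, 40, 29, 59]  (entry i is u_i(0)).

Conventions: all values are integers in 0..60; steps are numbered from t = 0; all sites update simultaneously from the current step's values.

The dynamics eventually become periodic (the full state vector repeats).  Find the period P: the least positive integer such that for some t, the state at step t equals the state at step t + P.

Simulating step by step:
t=0: [9, 30, 13, 2, 39, 18, 34, 50, 60, 40, 29, 59]
t=1: [23, 35, 25, 19, 30, 28, 33, 23, 18, 29, 34, 18]
t=2: [42, 43, 43, 40, 46, 45, 45, 42, 39, 46, 44, 39]
t=3: [31, 30, 30, 32, 28, 29, 29, 31, 33, 28, 30, 33]
t=4: [51, 52, 52, 51, 51, 51, 51, 51, 50, 51, 52, 50]
t=5: [15, 15, 15, 15, 15, 15, 15, 15, 16, 15, 15, 16]
t=6: [27, 27, 27, 27, 27, 27, 27, 27, 27, 27, 27, 27]
t=7: [49, 49, 49, 49, 49, 49, 49, 49, 49, 49, 49, 49]
t=8: [19, 19, 19, 19, 19, 19, 19, 19, 19, 19, 19, 19]
t=9: [34, 34, 34, 34, 34, 34, 34, 34, 34, 34, 34, 34]
t=10: [47, 47, 47, 47, 47, 47, 47, 47, 47, 47, 47, 47]
t=11: [23, 23, 23, 23, 23, 23, 23, 23, 23, 23, 23, 23]
t=12: [41, 41, 41, 41, 41, 41, 41, 41, 41, 41, 41, 41]
t=13: [34, 34, 34, 34, 34, 34, 34, 34, 34, 34, 34, 34]

Answer: 4
Key observation: The state at step 9, [34, 34, 34, 34, 34, 34, 34, 34, 34, 34, 34, 34], reappears at step 13 — and no state repeats earlier — so the cycle the system enters has period 4.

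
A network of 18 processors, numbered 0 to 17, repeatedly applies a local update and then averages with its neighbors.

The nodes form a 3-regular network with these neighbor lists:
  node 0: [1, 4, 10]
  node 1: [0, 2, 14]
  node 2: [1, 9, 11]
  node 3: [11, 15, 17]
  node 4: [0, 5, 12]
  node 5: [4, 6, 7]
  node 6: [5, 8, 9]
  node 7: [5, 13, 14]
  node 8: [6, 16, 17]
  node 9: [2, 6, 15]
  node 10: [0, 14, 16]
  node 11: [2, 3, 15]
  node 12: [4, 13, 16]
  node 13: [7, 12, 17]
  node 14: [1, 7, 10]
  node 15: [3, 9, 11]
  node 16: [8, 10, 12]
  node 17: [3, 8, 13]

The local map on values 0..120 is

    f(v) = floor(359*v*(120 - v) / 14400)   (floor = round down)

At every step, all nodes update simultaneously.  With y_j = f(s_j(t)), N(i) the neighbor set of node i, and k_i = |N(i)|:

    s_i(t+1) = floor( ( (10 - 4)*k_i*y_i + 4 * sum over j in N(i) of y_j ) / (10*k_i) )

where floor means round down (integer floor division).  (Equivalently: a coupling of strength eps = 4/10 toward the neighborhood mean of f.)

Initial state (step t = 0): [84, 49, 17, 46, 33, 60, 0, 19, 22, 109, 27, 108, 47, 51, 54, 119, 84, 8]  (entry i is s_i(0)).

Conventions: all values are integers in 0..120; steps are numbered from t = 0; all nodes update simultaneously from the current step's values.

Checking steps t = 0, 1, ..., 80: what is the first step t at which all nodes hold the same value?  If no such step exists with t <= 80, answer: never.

Simulating step by step:
t=0: [84, 49, 17, 46, 33, 60, 0, 19, 22, 109, 27, 108, 47, 51, 54, 119, 84, 8]  (not all equal)
t=1: [74, 79, 45, 57, 75, 69, 22, 63, 44, 23, 68, 36, 82, 72, 78, 20, 71, 43]  (not all equal)
t=2: [84, 81, 78, 80, 83, 82, 61, 87, 79, 57, 86, 74, 80, 84, 82, 58, 84, 83]  (not all equal)
t=3: [75, 77, 82, 80, 76, 77, 86, 73, 80, 87, 73, 83, 77, 75, 75, 87, 75, 76]  (not all equal)
t=4: [83, 81, 76, 78, 82, 81, 74, 84, 79, 71, 84, 75, 82, 83, 84, 72, 83, 82]  (not all equal)
t=5: [76, 78, 82, 81, 77, 78, 82, 75, 79, 85, 75, 83, 76, 76, 75, 85, 76, 77]  (not all equal)
t=6: [82, 81, 77, 77, 82, 81, 77, 83, 80, 74, 83, 76, 82, 83, 83, 74, 82, 81]  (not all equal)
t=7: [77, 78, 81, 81, 77, 78, 81, 76, 79, 83, 76, 82, 76, 76, 76, 83, 77, 78]  (not all equal)
t=8: [82, 81, 78, 78, 82, 81, 78, 82, 80, 76, 82, 77, 82, 82, 82, 76, 82, 80]  (not all equal)
t=9: [77, 78, 81, 81, 77, 78, 80, 77, 79, 82, 77, 81, 77, 77, 77, 82, 77, 79]  (not all equal)
t=10: [81, 80, 78, 78, 81, 81, 79, 81, 80, 77, 82, 77, 82, 81, 81, 77, 81, 80]  (not all equal)
t=11: [78, 79, 81, 81, 77, 78, 79, 78, 79, 81, 77, 81, 77, 78, 78, 81, 77, 79]  (not all equal)
t=12: [81, 80, 78, 78, 81, 81, 79, 81, 80, 78, 81, 78, 81, 81, 81, 78, 81, 79]  (not all equal)
t=13: [78, 79, 80, 80, 78, 78, 79, 78, 79, 80, 78, 81, 78, 78, 78, 81, 78, 79]  (not all equal)
t=14: [80, 80, 79, 78, 81, 80, 80, 81, 80, 79, 81, 78, 81, 80, 80, 78, 80, 80]  (not all equal)
t=15: [78, 79, 80, 80, 78, 78, 79, 78, 79, 80, 78, 80, 78, 78, 78, 80, 78, 79]  (not all equal)
t=16: [80, 80, 79, 79, 81, 80, 80, 81, 80, 79, 81, 79, 81, 80, 80, 79, 80, 80]  (not all equal)
t=17: [78, 79, 79, 79, 78, 78, 79, 78, 79, 79, 78, 80, 78, 78, 78, 80, 78, 79]  (not all equal)
t=18: [80, 80, 79, 79, 81, 80, 80, 81, 80, 79, 81, 79, 81, 80, 80, 79, 80, 80]  (not all equal)

Answer: never
Key observation: The state at step 16 reappears at step 18 — the system is in a cycle of period 2 from step 16 on.  No step 0..18 is synchronized, and the cycle repeats forever, so no step up to 80 (or ever) has all nodes equal.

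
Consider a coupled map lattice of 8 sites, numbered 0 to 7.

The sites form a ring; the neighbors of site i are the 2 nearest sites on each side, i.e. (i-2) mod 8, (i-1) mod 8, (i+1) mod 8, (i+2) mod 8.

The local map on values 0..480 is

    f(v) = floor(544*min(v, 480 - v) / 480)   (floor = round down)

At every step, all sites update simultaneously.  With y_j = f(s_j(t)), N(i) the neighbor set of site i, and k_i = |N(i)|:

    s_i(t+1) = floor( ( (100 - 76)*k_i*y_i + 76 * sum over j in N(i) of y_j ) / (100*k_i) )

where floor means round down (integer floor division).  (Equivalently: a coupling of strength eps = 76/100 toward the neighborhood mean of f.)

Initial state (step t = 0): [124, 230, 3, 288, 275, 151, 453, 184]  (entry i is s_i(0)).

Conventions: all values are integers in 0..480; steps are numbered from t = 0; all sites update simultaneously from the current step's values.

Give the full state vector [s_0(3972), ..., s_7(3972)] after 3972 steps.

Simulating step by step:
t=0: [124, 230, 3, 288, 275, 151, 453, 184]
t=1: [128, 170, 162, 178, 135, 171, 149, 164]
t=2: [173, 181, 175, 185, 178, 180, 168, 177]
t=3: [197, 201, 201, 203, 200, 200, 197, 199]
t=4: [224, 226, 226, 227, 226, 226, 224, 224]
t=5: [254, 255, 255, 256, 255, 255, 254, 254]
t=6: [255, 255, 254, 254, 254, 255, 255, 255]
t=7: [255, 255, 255, 255, 255, 255, 255, 255]
t=8: [255, 255, 255, 255, 255, 255, 255, 255]

Answer: [255, 255, 255, 255, 255, 255, 255, 255]
Key observation: The state at step 7, [255, 255, 255, 255, 255, 255, 255, 255], reappears at step 8: the system is in a cycle of period 1 from step 7 on.  Therefore the state at step 3972 equals the state at step 7 + ((3972 - 7) mod 1) = 7, which is [255, 255, 255, 255, 255, 255, 255, 255].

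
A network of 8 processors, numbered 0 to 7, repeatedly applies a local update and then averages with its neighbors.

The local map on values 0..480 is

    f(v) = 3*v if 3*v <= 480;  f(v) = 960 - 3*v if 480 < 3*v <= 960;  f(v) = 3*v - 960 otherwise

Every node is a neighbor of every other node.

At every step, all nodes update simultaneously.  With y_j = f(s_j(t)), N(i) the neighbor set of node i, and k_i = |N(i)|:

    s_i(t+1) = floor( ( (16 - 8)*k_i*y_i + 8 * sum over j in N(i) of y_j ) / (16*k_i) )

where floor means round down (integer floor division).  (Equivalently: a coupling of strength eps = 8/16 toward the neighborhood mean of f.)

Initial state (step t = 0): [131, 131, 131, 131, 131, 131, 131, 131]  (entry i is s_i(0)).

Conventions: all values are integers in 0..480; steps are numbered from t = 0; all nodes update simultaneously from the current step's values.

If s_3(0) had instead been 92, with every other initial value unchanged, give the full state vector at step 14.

Simulating step by step:
t=0: [131, 131, 131, 92, 131, 131, 131, 131]
t=1: [384, 384, 384, 334, 384, 384, 384, 384]
t=2: [181, 181, 181, 117, 181, 181, 181, 181]
t=3: [412, 412, 412, 384, 412, 412, 412, 412]
t=4: [270, 270, 270, 234, 270, 270, 270, 270]
t=5: [157, 157, 157, 204, 157, 157, 157, 157]
t=6: [462, 462, 462, 409, 462, 462, 462, 462]
t=7: [414, 414, 414, 346, 414, 414, 414, 414]
t=8: [267, 267, 267, 180, 267, 267, 267, 267]
t=9: [177, 177, 177, 289, 177, 177, 177, 177]
t=10: [405, 405, 405, 261, 405, 405, 405, 405]
t=11: [249, 249, 249, 216, 249, 249, 249, 249]
t=12: [220, 220, 220, 262, 220, 220, 220, 220]
t=13: [291, 291, 291, 237, 291, 291, 291, 291]
t=14: [98, 98, 98, 168, 98, 98, 98, 98]

Answer: [98, 98, 98, 168, 98, 98, 98, 98]
Key observation: This trace re-runs the system from the modified initial state.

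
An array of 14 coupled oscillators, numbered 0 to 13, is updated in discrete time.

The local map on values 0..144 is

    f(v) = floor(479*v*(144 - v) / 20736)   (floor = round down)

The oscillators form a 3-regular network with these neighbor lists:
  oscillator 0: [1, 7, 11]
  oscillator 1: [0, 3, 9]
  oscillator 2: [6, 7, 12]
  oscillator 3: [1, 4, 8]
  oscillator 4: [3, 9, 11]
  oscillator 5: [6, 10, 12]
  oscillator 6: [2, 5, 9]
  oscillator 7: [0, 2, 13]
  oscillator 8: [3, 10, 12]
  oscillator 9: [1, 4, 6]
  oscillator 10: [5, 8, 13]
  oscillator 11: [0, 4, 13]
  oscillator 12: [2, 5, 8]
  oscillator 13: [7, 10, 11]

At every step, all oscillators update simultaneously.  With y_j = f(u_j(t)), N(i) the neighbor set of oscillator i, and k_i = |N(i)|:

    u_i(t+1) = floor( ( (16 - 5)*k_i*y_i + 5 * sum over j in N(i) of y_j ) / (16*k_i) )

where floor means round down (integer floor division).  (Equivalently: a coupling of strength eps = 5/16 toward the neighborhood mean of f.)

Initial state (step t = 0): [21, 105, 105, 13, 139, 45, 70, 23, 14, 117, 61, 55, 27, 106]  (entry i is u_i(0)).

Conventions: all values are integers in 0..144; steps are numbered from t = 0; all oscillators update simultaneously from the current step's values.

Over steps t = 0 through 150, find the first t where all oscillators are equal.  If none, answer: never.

Simulating step by step:
t=0: [21, 105, 105, 13, 139, 45, 70, 23, 14, 117, 61, 55, 27, 106]  (not all equal)
t=1: [68, 82, 91, 42, 34, 102, 109, 69, 52, 73, 104, 95, 74, 94]  (not all equal)
t=2: [117, 115, 110, 99, 92, 98, 94, 117, 108, 112, 98, 106, 115, 107]  (not all equal)
t=3: [74, 79, 85, 98, 104, 101, 102, 75, 90, 87, 101, 92, 82, 90]  (not all equal)
t=4: [117, 116, 113, 105, 100, 101, 101, 117, 110, 110, 102, 109, 114, 111]  (not all equal)
t=5: [73, 77, 81, 91, 97, 97, 96, 74, 87, 87, 95, 87, 82, 84]  (not all equal)
t=6: [118, 117, 116, 111, 107, 106, 107, 118, 113, 112, 108, 113, 115, 115]  (not all equal)
t=7: [71, 74, 76, 83, 88, 90, 88, 71, 81, 82, 87, 79, 78, 77]  (not all equal)
t=8: [118, 118, 118, 116, 114, 112, 113, 119, 116, 116, 114, 117, 117, 118]  (not all equal)
t=9: [70, 71, 71, 74, 77, 80, 78, 68, 75, 75, 77, 72, 73, 70]  (not all equal)
t=10: [119, 119, 118, 119, 119, 118, 118, 119, 119, 118, 118, 119, 118, 119]  (not all equal)
t=11: [68, 68, 69, 68, 68, 70, 70, 68, 68, 69, 69, 68, 69, 68]  (not all equal)
t=12: [119, 119, 119, 119, 119, 119, 119, 119, 119, 119, 119, 119, 119, 119]  (all equal)

Answer: 12
Key observation: Synchronization is absorbing here: once all oscillators are equal they stay equal, and step 12 is the first all-equal step.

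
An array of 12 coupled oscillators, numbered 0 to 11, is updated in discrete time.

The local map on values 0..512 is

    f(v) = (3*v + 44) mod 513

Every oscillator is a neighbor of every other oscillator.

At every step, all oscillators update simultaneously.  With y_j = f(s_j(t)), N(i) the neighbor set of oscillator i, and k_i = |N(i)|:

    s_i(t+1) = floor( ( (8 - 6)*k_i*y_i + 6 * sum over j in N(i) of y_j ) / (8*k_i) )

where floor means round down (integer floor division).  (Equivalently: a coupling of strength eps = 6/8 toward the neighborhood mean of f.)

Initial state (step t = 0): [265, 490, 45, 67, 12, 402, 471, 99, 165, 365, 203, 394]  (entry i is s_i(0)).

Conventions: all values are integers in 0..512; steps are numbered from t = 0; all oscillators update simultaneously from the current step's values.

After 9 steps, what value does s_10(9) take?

Simulating step by step:
t=0: [265, 490, 45, 67, 12, 402, 471, 99, 165, 365, 203, 394]
t=1: [249, 279, 222, 234, 204, 231, 268, 252, 195, 210, 215, 226]
t=2: [236, 252, 221, 228, 211, 226, 246, 238, 207, 215, 217, 223]
t=3: [216, 224, 207, 211, 202, 210, 221, 217, 200, 204, 205, 209]
t=4: [165, 169, 160, 162, 157, 162, 168, 166, 156, 158, 159, 161]
t=5: [53, 55, 50, 51, 49, 51, 55, 53, 141, 49, 50, 51]
t=6: [217, 218, 216, 216, 215, 216, 218, 217, 265, 215, 216, 216]
t=7: [190, 190, 189, 189, 189, 189, 190, 190, 216, 189, 189, 189]
t=8: [104, 104, 104, 104, 104, 104, 104, 104, 119, 104, 104, 104]
t=9: [359, 359, 359, 359, 359, 359, 359, 359, 367, 359, 359, 359]

Answer: s_10(9) = 359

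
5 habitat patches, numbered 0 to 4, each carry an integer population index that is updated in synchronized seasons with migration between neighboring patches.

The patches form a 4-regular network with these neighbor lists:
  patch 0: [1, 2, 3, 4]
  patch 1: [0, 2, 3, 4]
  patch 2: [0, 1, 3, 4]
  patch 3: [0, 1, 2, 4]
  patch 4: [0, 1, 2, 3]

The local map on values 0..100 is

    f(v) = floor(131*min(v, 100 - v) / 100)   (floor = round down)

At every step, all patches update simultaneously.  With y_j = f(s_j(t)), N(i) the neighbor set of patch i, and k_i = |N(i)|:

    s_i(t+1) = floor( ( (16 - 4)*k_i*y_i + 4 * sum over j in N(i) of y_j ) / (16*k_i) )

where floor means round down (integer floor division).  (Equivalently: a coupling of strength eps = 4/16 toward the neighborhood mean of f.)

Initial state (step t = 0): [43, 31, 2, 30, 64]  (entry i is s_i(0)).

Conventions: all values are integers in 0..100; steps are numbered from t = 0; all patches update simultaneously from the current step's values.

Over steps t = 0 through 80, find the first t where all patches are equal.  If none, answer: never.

Answer: 10
Key observation: Synchronization is absorbing here: once all patches are equal they stay equal, and step 10 is the first all-equal step.

Derivation:
t=0: [43, 31, 2, 30, 64]  (not all equal)
t=1: [50, 39, 12, 38, 43]  (not all equal)
t=2: [59, 49, 25, 48, 53]  (not all equal)
t=3: [53, 61, 39, 59, 58]  (not all equal)
t=4: [58, 52, 52, 53, 54]  (not all equal)
t=5: [56, 61, 61, 60, 60]  (not all equal)
t=6: [55, 51, 51, 52, 52]  (not all equal)
t=7: [59, 63, 63, 62, 62]  (not all equal)
t=8: [51, 48, 48, 49, 49]  (not all equal)
t=9: [63, 62, 62, 63, 63]  (not all equal)
t=10: [48, 48, 48, 48, 48]  (all equal)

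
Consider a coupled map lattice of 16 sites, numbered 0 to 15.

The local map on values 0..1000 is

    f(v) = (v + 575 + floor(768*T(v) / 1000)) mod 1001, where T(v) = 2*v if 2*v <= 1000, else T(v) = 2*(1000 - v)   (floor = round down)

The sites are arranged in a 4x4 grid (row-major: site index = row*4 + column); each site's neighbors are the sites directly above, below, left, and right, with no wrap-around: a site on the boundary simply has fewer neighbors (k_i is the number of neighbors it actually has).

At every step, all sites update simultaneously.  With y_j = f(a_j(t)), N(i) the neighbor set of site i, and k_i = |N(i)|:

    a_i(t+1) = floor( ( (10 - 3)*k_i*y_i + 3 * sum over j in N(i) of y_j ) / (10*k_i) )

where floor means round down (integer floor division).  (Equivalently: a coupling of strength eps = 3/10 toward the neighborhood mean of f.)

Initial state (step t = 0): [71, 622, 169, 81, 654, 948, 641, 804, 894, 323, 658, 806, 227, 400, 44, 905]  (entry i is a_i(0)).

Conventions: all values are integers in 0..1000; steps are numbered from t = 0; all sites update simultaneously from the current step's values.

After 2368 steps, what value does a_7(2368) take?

Simulating step by step:
t=0: [71, 622, 169, 81, 654, 948, 641, 804, 894, 323, 658, 806, 227, 400, 44, 905]
t=1: [758, 679, 233, 648, 729, 622, 689, 697, 571, 468, 719, 679, 287, 534, 677, 641]
t=2: [711, 686, 339, 668, 731, 765, 698, 740, 740, 766, 731, 744, 454, 756, 754, 760]
t=3: [728, 705, 525, 697, 716, 706, 706, 718, 713, 701, 716, 711, 720, 705, 705, 703]
t=4: [722, 740, 799, 748, 725, 730, 737, 727, 727, 732, 727, 728, 725, 731, 731, 732]
t=5: [721, 711, 690, 706, 720, 717, 712, 718, 719, 717, 719, 719, 720, 718, 718, 717]
t=6: [723, 728, 736, 731, 724, 725, 728, 725, 724, 724, 724, 724, 724, 724, 724, 724]
t=7: [721, 719, 716, 718, 721, 720, 719, 720, 721, 721, 720, 721, 721, 721, 721, 721]
t=8: [723, 724, 725, 725, 723, 723, 724, 724, 723, 723, 723, 723, 723, 723, 723, 723]
t=9: [721, 721, 721, 721, 722, 721, 721, 721, 722, 722, 721, 721, 722, 722, 722, 722]
t=10: [723, 723, 723, 723, 723, 723, 723, 723, 723, 723, 723, 723, 723, 723, 723, 723]
t=11: [722, 722, 722, 722, 722, 722, 722, 722, 722, 722, 722, 722, 722, 722, 722, 722]
t=12: [723, 723, 723, 723, 723, 723, 723, 723, 723, 723, 723, 723, 723, 723, 723, 723]

Answer: a_7(2368) = 723
Key observation: The state at step 10, [723, 723, 723, 723, 723, 723, 723, 723, 723, 723, 723, 723, 723, 723, 723, 723], reappears at step 12: the system is in a cycle of period 2 from step 10 on.  Therefore the state at step 2368 equals the state at step 10 + ((2368 - 10) mod 2) = 10, which is [723, 723, 723, 723, 723, 723, 723, 723, 723, 723, 723, 723, 723, 723, 723, 723].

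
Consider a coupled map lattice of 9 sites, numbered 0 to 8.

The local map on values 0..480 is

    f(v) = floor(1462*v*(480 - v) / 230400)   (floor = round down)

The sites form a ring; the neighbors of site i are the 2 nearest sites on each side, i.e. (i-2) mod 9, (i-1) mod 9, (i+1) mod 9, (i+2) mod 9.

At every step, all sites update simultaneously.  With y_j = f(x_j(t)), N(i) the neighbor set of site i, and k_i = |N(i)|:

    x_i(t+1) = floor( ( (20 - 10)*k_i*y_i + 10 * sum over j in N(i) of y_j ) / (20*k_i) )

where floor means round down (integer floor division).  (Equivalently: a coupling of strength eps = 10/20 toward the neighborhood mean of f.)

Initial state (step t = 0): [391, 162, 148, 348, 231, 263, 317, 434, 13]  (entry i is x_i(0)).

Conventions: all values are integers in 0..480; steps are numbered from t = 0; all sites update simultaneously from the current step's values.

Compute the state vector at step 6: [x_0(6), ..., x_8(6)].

Answer: [339, 338, 336, 334, 333, 333, 335, 337, 338]

Derivation:
t=0: [391, 162, 148, 348, 231, 263, 317, 434, 13]
t=1: [210, 270, 305, 315, 343, 319, 274, 181, 143]
t=2: [347, 345, 337, 329, 317, 328, 337, 339, 329]
t=3: [298, 300, 306, 312, 318, 314, 310, 305, 306]
t=4: [341, 339, 336, 332, 329, 331, 333, 337, 338]
t=5: [302, 304, 307, 310, 312, 311, 309, 305, 304]
t=6: [339, 338, 336, 334, 333, 333, 335, 337, 338]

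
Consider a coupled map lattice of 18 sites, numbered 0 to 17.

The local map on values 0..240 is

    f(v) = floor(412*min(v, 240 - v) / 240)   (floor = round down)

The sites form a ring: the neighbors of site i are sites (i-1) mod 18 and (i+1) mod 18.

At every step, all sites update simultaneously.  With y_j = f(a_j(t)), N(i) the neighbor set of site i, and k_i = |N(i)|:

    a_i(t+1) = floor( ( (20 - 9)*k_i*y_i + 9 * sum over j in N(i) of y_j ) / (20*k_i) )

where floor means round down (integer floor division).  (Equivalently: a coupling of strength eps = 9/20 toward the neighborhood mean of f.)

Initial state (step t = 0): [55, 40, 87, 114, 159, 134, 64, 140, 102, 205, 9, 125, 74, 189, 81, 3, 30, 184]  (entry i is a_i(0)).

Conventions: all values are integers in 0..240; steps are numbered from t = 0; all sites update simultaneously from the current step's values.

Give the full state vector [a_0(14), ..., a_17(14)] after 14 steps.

Answer: [151, 147, 131, 133, 142, 126, 103, 102, 115, 119, 126, 155, 178, 178, 163, 125, 113, 132]

Derivation:
t=0: [55, 40, 87, 114, 159, 134, 64, 140, 102, 205, 9, 125, 74, 189, 81, 3, 30, 184]
t=1: [88, 92, 141, 172, 161, 155, 139, 157, 148, 75, 66, 140, 133, 107, 97, 45, 50, 85]
t=2: [151, 158, 154, 132, 132, 149, 159, 152, 147, 131, 129, 160, 180, 179, 149, 98, 96, 132]
t=3: [156, 144, 153, 176, 178, 158, 145, 150, 163, 181, 177, 141, 110, 115, 147, 164, 169, 172]
t=4: [142, 156, 143, 117, 114, 137, 155, 151, 129, 109, 120, 159, 185, 186, 161, 134, 121, 123]
t=5: [169, 154, 168, 191, 191, 173, 153, 158, 180, 191, 186, 143, 103, 102, 135, 175, 197, 193]
t=6: [117, 135, 119, 92, 90, 115, 139, 133, 107, 90, 106, 151, 173, 176, 163, 117, 83, 87]
t=7: [184, 189, 188, 166, 164, 181, 180, 180, 176, 166, 168, 150, 121, 115, 142, 171, 156, 158]
t=8: [103, 89, 97, 119, 122, 107, 102, 104, 111, 122, 130, 158, 191, 192, 163, 135, 137, 131]
t=9: [173, 160, 171, 195, 198, 185, 177, 180, 190, 196, 180, 138, 96, 93, 131, 168, 179, 182]
t=10: [116, 127, 113, 85, 78, 92, 103, 100, 86, 83, 112, 156, 165, 166, 166, 133, 107, 103]
t=11: [192, 194, 182, 153, 141, 155, 170, 166, 151, 154, 169, 151, 131, 127, 139, 170, 181, 182]
t=12: [84, 83, 105, 142, 159, 144, 127, 131, 145, 142, 133, 152, 180, 187, 165, 127, 104, 95]
t=13: [147, 151, 168, 164, 151, 164, 185, 182, 169, 170, 172, 147, 110, 101, 134, 175, 178, 162]
t=14: [151, 147, 131, 133, 142, 126, 103, 102, 115, 119, 126, 155, 178, 178, 163, 125, 113, 132]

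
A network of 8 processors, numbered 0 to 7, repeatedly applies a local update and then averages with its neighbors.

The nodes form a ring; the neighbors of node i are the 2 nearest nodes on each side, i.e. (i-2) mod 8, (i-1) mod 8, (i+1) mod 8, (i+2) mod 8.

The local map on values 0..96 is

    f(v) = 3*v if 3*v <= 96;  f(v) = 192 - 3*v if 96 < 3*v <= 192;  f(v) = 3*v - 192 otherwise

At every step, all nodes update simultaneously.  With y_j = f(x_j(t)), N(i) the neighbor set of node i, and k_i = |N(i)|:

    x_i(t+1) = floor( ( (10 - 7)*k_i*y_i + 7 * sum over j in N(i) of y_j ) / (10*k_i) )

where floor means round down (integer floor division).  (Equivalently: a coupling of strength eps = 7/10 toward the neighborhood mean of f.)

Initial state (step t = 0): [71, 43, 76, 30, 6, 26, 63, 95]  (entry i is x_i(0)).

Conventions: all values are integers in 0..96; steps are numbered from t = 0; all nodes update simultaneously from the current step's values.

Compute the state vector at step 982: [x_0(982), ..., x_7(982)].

Simulating step by step:
t=0: [71, 43, 76, 30, 6, 26, 63, 95]
t=1: [40, 60, 44, 61, 41, 59, 37, 56]
t=2: [52, 32, 46, 30, 49, 36, 55, 38]
t=3: [55, 73, 62, 75, 58, 67, 50, 65]
t=4: [21, 20, 20, 20, 21, 19, 22, 19]
t=5: [61, 60, 61, 60, 61, 60, 61, 60]
t=6: [10, 10, 10, 10, 10, 10, 10, 10]
t=7: [30, 30, 30, 30, 30, 30, 30, 30]
t=8: [90, 90, 90, 90, 90, 90, 90, 90]
t=9: [78, 78, 78, 78, 78, 78, 78, 78]
t=10: [42, 42, 42, 42, 42, 42, 42, 42]
t=11: [66, 66, 66, 66, 66, 66, 66, 66]
t=12: [6, 6, 6, 6, 6, 6, 6, 6]
t=13: [18, 18, 18, 18, 18, 18, 18, 18]
t=14: [54, 54, 54, 54, 54, 54, 54, 54]
t=15: [30, 30, 30, 30, 30, 30, 30, 30]

Answer: [54, 54, 54, 54, 54, 54, 54, 54]
Key observation: The state at step 7, [30, 30, 30, 30, 30, 30, 30, 30], reappears at step 15: the system is in a cycle of period 8 from step 7 on.  Therefore the state at step 982 equals the state at step 7 + ((982 - 7) mod 8) = 14, which is [54, 54, 54, 54, 54, 54, 54, 54].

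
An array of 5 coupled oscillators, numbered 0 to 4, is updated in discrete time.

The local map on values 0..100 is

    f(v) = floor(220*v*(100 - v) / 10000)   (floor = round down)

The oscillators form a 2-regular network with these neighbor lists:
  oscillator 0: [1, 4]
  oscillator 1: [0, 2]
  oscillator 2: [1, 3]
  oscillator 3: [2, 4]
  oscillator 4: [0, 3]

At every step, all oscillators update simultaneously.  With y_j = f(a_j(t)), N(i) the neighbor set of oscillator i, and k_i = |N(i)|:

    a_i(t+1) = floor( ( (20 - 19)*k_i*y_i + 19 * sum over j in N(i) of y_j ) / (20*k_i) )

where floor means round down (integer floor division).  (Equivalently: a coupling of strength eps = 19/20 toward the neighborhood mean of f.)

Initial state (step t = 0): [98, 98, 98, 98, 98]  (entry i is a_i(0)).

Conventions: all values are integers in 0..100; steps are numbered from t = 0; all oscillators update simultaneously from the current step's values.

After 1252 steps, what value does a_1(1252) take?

Simulating step by step:
t=0: [98, 98, 98, 98, 98]
t=1: [4, 4, 4, 4, 4]
t=2: [8, 8, 8, 8, 8]
t=3: [16, 16, 16, 16, 16]
t=4: [29, 29, 29, 29, 29]
t=5: [45, 45, 45, 45, 45]
t=6: [54, 54, 54, 54, 54]
t=7: [54, 54, 54, 54, 54]

Answer: a_1(1252) = 54
Key observation: The state at step 6, [54, 54, 54, 54, 54], reappears at step 7: the system is in a cycle of period 1 from step 6 on.  Therefore the state at step 1252 equals the state at step 6 + ((1252 - 6) mod 1) = 6, which is [54, 54, 54, 54, 54].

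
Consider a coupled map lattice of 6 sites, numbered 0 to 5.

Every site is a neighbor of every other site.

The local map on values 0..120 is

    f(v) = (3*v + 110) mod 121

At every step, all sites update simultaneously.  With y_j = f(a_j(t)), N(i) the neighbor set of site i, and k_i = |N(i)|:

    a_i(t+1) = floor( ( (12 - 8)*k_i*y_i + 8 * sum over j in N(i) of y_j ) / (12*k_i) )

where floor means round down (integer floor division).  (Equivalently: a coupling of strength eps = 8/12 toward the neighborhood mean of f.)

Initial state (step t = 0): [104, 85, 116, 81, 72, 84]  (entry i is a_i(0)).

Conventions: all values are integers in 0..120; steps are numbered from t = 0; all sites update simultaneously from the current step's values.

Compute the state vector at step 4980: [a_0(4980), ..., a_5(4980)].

Simulating step by step:
t=0: [104, 85, 116, 81, 72, 84]
t=1: [74, 63, 81, 85, 79, 86]
t=2: [67, 60, 71, 49, 70, 50]
t=3: [55, 50, 57, 44, 56, 44]
t=4: [23, 20, 24, 16, 24, 16]
t=5: [52, 50, 52, 47, 52, 47]
t=6: [19, 18, 19, 16, 19, 16]
t=7: [43, 42, 43, 41, 43, 41]
t=8: [116, 115, 116, 114, 116, 114]
t=9: [93, 92, 93, 91, 93, 91]
t=10: [24, 23, 24, 22, 24, 22]
t=11: [59, 58, 59, 57, 59, 57]
t=12: [43, 42, 43, 41, 43, 41]

Answer: [24, 23, 24, 22, 24, 22]
Key observation: The state at step 7, [43, 42, 43, 41, 43, 41], reappears at step 12: the system is in a cycle of period 5 from step 7 on.  Therefore the state at step 4980 equals the state at step 7 + ((4980 - 7) mod 5) = 10, which is [24, 23, 24, 22, 24, 22].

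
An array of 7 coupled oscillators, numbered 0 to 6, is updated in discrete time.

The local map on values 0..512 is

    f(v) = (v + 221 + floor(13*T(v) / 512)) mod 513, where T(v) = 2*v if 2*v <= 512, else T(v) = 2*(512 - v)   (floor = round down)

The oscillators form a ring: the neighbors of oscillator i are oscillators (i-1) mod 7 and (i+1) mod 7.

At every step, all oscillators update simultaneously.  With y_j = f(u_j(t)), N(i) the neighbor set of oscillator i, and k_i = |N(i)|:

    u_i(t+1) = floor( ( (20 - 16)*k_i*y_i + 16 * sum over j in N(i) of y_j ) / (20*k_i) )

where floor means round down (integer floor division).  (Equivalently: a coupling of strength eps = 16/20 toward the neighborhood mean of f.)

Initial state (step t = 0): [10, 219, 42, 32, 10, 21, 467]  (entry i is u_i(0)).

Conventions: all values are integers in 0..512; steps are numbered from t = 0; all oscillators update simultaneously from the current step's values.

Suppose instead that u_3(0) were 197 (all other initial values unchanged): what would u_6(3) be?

Answer: u_6(3) = 269
Key observation: This trace re-runs the system from the modified initial state.

Derivation:
t=0: [10, 219, 42, 197, 10, 21, 467]
t=1: [297, 288, 404, 284, 314, 211, 225]
t=2: [188, 54, 27, 60, 184, 284, 274]
t=3: [397, 322, 274, 322, 197, 369, 269]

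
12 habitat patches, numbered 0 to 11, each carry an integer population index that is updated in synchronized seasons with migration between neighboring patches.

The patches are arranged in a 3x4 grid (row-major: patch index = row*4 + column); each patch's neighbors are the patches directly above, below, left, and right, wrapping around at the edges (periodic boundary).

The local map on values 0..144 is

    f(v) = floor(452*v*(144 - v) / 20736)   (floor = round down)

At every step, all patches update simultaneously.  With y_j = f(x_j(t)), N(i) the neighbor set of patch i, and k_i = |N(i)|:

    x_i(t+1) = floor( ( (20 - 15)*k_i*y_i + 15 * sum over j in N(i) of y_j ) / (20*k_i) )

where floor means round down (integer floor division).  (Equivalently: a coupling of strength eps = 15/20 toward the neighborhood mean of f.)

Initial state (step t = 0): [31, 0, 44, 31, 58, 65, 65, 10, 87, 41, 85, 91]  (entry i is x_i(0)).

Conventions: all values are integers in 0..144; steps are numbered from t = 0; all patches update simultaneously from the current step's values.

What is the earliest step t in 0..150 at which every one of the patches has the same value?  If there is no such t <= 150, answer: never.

Answer: 8
Key observation: Synchronization is absorbing here: once all patches are equal they stay equal, and step 8 is the first all-equal step.

Derivation:
t=0: [31, 0, 44, 31, 58, 65, 65, 10, 87, 41, 85, 91]  (not all equal)
t=1: [73, 70, 79, 76, 87, 86, 92, 82, 98, 84, 102, 86]  (not all equal)
t=2: [108, 110, 106, 110, 107, 108, 105, 108, 106, 104, 104, 104]  (not all equal)
t=3: [83, 84, 85, 84, 85, 85, 86, 85, 87, 86, 89, 86]  (not all equal)
t=4: [109, 109, 108, 109, 109, 108, 108, 108, 108, 108, 107, 108]  (not all equal)
t=5: [83, 83, 84, 83, 83, 83, 84, 83, 83, 84, 84, 84]  (not all equal)
t=6: [110, 109, 109, 109, 110, 109, 109, 109, 109, 109, 109, 109]  (not all equal)
t=7: [82, 82, 83, 82, 82, 82, 83, 82, 82, 83, 83, 83]  (not all equal)
t=8: [110, 110, 110, 110, 110, 110, 110, 110, 110, 110, 110, 110]  (all equal)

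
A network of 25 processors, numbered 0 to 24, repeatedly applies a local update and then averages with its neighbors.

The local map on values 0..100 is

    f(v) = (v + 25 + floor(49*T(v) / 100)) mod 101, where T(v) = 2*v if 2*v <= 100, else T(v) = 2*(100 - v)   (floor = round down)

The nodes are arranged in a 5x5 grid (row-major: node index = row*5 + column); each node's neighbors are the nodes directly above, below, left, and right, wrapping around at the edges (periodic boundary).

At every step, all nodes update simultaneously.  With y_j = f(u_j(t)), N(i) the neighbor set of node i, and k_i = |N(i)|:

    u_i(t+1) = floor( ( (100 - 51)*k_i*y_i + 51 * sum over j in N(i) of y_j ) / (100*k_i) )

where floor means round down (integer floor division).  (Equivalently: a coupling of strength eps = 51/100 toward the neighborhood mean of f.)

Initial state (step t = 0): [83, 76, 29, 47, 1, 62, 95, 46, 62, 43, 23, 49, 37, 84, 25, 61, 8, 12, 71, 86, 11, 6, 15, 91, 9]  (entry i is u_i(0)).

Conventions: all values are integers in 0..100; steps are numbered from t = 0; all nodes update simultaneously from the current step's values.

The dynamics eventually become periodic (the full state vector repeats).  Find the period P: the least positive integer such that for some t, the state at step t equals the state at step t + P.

Simulating step by step:
t=0: [83, 76, 29, 47, 1, 62, 95, 46, 62, 43, 23, 49, 37, 84, 25, 61, 8, 12, 71, 86, 11, 6, 15, 91, 9]
t=1: [26, 32, 54, 27, 24, 27, 21, 36, 19, 23, 52, 39, 61, 39, 52, 34, 35, 50, 26, 31, 38, 38, 50, 28, 35]
t=2: [80, 76, 47, 68, 75, 68, 65, 69, 61, 64, 36, 26, 26, 23, 34, 83, 73, 38, 61, 78, 95, 87, 40, 73, 89]
t=3: [23, 22, 17, 22, 23, 32, 29, 28, 28, 31, 74, 65, 71, 61, 72, 32, 39, 64, 38, 31, 23, 20, 22, 20, 23]
t=4: [72, 68, 64, 68, 71, 76, 73, 70, 71, 75, 39, 27, 30, 40, 39, 66, 25, 35, 73, 77, 71, 57, 59, 70, 71]
t=5: [23, 23, 23, 23, 23, 20, 30, 30, 20, 20, 16, 61, 66, 18, 6, 26, 64, 72, 29, 20, 23, 29, 32, 23, 23]
t=6: [69, 73, 74, 69, 69, 66, 71, 71, 66, 61, 52, 34, 35, 55, 48, 64, 37, 38, 67, 65, 72, 72, 74, 73, 69]
t=7: [23, 23, 23, 23, 23, 23, 31, 32, 23, 22, 31, 75, 76, 31, 21, 32, 78, 79, 32, 22, 23, 32, 32, 23, 23]
t=8: [70, 74, 74, 70, 69, 73, 74, 74, 74, 68, 73, 39, 39, 73, 71, 74, 39, 39, 74, 73, 74, 75, 75, 74, 69]
t=9: [23, 23, 23, 23, 23, 23, 20, 20, 23, 23, 20, 6, 6, 20, 23, 20, 6, 6, 20, 23, 23, 20, 20, 23, 23]
t=10: [70, 68, 68, 70, 70, 68, 61, 61, 68, 70, 61, 43, 43, 61, 68, 61, 43, 43, 61, 68, 68, 61, 61, 68, 70]
t=11: [23, 23, 23, 23, 23, 23, 21, 21, 23, 23, 21, 12, 12, 21, 23, 21, 12, 12, 21, 23, 23, 21, 21, 23, 23]
t=12: [70, 68, 68, 70, 70, 68, 64, 64, 68, 70, 64, 52, 52, 64, 68, 64, 52, 52, 64, 68, 68, 64, 64, 68, 70]
t=13: [23, 23, 23, 23, 23, 23, 23, 23, 23, 23, 23, 23, 23, 23, 23, 23, 23, 23, 23, 23, 23, 23, 23, 23, 23]
t=14: [70, 70, 70, 70, 70, 70, 70, 70, 70, 70, 70, 70, 70, 70, 70, 70, 70, 70, 70, 70, 70, 70, 70, 70, 70]
t=15: [23, 23, 23, 23, 23, 23, 23, 23, 23, 23, 23, 23, 23, 23, 23, 23, 23, 23, 23, 23, 23, 23, 23, 23, 23]

Answer: 2
Key observation: The state at step 13, [23, 23, 23, 23, 23, 23, 23, 23, 23, 23, 23, 23, 23, 23, 23, 23, 23, 23, 23, 23, 23, 23, 23, 23, 23], reappears at step 15 — and no state repeats earlier — so the cycle the system enters has period 2.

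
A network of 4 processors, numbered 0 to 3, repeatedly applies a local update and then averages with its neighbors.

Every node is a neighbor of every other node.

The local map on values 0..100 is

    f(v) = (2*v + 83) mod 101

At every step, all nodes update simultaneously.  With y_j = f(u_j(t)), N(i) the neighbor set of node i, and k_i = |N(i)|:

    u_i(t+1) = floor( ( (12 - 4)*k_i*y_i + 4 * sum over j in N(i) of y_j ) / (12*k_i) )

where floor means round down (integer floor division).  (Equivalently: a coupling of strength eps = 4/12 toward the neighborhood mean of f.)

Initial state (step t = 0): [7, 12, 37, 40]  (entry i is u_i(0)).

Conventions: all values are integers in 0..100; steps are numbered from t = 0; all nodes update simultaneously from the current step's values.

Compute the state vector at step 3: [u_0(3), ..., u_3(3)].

Answer: [73, 72, 51, 56]

Derivation:
t=0: [7, 12, 37, 40]
t=1: [78, 27, 55, 59]
t=2: [50, 49, 80, 85]
t=3: [73, 72, 51, 56]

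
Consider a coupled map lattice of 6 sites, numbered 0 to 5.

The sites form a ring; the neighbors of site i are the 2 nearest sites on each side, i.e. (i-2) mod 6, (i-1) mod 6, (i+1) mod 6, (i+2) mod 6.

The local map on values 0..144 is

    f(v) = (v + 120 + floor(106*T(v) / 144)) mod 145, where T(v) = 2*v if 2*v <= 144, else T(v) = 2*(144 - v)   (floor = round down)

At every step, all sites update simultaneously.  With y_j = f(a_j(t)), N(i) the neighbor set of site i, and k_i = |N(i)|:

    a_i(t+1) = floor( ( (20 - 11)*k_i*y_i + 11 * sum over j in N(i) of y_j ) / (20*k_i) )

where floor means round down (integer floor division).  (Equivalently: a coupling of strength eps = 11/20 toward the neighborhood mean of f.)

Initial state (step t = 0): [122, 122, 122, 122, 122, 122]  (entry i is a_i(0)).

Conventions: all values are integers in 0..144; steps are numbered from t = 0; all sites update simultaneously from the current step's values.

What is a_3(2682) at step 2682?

Simulating step by step:
t=0: [122, 122, 122, 122, 122, 122]
t=1: [129, 129, 129, 129, 129, 129]
t=2: [126, 126, 126, 126, 126, 126]
t=3: [127, 127, 127, 127, 127, 127]
t=4: [127, 127, 127, 127, 127, 127]

Answer: a_3(2682) = 127
Key observation: The state at step 3, [127, 127, 127, 127, 127, 127], reappears at step 4: the system is in a cycle of period 1 from step 3 on.  Therefore the state at step 2682 equals the state at step 3 + ((2682 - 3) mod 1) = 3, which is [127, 127, 127, 127, 127, 127].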